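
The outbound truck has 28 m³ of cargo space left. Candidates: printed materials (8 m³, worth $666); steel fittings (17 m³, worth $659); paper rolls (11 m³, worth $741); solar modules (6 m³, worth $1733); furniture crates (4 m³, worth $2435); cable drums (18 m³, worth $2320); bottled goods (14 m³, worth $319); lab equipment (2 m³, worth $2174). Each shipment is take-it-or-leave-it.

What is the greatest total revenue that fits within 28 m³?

7083

Filling by ratio: printed materials + solar modules + furniture crates + lab equipment for 7008, with 8 m³ left unused.
Dropping printed materials frees 8 m³; slotting in paper rolls (11 m³) lifts the total to 7083 at 23 m³.
Next best is printed materials + solar modules + furniture crates + lab equipment at 7008 (20 m³) — short by 75.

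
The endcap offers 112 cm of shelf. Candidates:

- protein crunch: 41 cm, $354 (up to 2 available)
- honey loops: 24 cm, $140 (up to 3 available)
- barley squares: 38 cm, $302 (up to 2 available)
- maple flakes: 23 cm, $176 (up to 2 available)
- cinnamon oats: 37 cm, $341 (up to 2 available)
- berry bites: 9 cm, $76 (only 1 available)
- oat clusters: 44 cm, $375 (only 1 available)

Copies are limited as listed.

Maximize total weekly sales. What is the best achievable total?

984

Ranking by ratio (weekly sales/cm): cinnamon oats 9.22, protein crunch 8.63, oat clusters 8.52, berry bites 8.44.
A density-first pass picks maple flakes + 2×cinnamon oats + berry bites — 934 at 106 cm.
Replace maple flakes and berry bites with barley squares: the trade gains 50 net, giving 984 at 112 cm.
No other feasible combination exceeds 984.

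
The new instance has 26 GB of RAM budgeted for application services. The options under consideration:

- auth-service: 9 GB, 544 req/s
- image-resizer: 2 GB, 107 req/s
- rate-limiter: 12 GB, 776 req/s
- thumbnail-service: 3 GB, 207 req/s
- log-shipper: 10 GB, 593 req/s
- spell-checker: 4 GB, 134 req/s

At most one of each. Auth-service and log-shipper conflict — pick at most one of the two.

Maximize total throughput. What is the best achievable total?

1634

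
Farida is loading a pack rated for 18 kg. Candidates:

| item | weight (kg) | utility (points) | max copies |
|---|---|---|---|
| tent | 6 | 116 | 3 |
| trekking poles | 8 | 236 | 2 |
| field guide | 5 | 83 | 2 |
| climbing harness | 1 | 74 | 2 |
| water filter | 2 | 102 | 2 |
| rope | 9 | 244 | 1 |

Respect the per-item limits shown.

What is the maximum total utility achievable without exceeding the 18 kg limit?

620

A density-first pass picks trekking poles + 2×climbing harness + 2×water filter — 588 at 14 kg.
Dropping 2×water filter frees 4 kg; slotting in trekking poles (8 kg) lifts the total to 620 at 18 kg.
Nothing else within 18 kg beats 620.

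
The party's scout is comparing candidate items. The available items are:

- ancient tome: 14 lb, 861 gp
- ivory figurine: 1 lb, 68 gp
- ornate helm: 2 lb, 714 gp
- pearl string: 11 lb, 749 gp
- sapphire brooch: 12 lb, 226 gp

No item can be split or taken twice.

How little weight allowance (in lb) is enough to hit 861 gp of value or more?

13

Need the lightest bundle worth ≥ 861.
ornate helm + pearl string reaches 1463 using 13 lb.
Below 13 lb the best achievable stays under 861.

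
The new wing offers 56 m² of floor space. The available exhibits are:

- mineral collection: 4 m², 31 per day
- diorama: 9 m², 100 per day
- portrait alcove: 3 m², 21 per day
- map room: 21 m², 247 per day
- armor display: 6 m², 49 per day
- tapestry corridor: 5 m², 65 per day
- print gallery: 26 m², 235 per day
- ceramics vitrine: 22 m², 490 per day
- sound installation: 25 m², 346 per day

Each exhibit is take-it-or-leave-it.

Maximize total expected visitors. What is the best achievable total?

Density check — ceramics vitrine 22.27, sound installation 13.84, tapestry corridor 13.00 are the best per m².
A density-first pass picks mineral collection + tapestry corridor + ceramics vitrine + sound installation — 932 at 56 m².
Dropping mineral collection and tapestry corridor frees 9 m²; slotting in diorama (9 m²) lifts the total to 936 at 56 m².

936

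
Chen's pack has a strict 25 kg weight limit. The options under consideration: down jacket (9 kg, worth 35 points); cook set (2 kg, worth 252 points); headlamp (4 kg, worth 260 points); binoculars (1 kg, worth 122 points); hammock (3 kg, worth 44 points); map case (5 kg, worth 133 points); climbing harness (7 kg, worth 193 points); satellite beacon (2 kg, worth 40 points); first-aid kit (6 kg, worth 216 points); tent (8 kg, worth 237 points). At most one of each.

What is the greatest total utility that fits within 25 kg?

Filling by ratio: cook set + headlamp + binoculars + satellite beacon + first-aid kit + tent for 1127, with 2 kg left unused.
Replace satellite beacon and tent with map case + climbing harness: the trade gains 49 net, giving 1176 at 25 kg.

1176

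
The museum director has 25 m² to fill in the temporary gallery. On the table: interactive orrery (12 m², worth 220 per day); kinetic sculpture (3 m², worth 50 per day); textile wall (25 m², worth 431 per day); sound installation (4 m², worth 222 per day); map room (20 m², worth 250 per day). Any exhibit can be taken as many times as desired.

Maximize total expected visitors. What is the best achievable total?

1332

6×sound installation uses 24 of the 25 m² and totals 1332.
Every other selection either busts 25 m² or fails to beat 1332.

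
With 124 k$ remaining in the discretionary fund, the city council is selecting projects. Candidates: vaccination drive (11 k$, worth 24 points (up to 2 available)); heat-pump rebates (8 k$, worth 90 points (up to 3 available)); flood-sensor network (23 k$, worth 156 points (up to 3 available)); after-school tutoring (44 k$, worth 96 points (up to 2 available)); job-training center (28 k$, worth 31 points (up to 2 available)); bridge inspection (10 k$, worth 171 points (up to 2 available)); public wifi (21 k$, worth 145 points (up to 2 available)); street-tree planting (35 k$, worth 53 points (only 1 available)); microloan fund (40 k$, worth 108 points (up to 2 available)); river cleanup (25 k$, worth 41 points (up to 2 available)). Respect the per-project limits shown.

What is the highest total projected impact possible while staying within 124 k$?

1124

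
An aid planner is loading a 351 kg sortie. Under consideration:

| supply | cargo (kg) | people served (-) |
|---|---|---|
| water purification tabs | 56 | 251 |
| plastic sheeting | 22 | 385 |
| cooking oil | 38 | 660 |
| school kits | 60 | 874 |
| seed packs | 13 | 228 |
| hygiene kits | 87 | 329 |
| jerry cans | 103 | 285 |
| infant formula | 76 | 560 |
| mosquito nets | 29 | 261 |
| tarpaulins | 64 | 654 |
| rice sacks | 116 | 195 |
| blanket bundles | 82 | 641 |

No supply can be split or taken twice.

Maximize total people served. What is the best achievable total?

The ratio heuristic lands on plastic sheeting + cooking oil + school kits + seed packs + mosquito nets + tarpaulins + blanket bundles (3703) but leaves 43 kg idle.
The 42 kg tied up in seed packs and mosquito nets is better spent on infant formula — total rises to 3774 (342 kg).
That's the maximum — no swap from here does better than 3774.

3774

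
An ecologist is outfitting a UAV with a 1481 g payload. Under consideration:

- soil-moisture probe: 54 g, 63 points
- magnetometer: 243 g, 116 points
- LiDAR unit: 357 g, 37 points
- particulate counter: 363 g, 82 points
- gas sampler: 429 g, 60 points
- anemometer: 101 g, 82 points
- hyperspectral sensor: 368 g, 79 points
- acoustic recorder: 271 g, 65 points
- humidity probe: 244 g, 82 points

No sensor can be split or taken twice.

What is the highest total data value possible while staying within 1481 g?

504

Ranking by ratio (data value/g): soil-moisture probe 1.17, anemometer 0.81, magnetometer 0.48.
Taking the top-ratio sensors first gives soil-moisture probe + magnetometer + particulate counter + anemometer + acoustic recorder + humidity probe for 490 (1276 g).
Replace acoustic recorder with hyperspectral sensor: the trade gains 14 net, giving 504 at 1373 g.
The closest alternative, soil-moisture probe + magnetometer + particulate counter + anemometer + acoustic recorder + humidity probe, reaches only 490.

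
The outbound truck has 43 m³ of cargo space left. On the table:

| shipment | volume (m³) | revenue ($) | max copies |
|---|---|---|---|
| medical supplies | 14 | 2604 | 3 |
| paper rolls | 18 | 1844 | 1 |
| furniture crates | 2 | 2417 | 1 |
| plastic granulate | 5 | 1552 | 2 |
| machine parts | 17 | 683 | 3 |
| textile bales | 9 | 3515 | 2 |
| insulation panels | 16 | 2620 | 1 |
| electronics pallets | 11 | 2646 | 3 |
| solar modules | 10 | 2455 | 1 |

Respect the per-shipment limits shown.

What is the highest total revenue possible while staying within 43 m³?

By revenue per m³: furniture crates 1208.50, textile bales 390.56, plastic granulate 310.40 lead.
The ratio heuristic lands on furniture crates + 2×plastic granulate + 2×textile bales + solar modules (15006) but leaves 3 m³ idle.
Replace solar modules with electronics pallets: the trade gains 191 net, giving 15197 at 41 m³.
That's the maximum — no swap from here does better than 15197.

15197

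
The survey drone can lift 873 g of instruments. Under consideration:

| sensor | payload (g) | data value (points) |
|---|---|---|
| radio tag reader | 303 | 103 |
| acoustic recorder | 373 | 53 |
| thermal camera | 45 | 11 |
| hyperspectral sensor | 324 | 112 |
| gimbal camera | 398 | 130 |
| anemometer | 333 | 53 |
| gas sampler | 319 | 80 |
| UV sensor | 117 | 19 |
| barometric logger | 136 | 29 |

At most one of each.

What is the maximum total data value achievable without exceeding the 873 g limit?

271

The ratio heuristic lands on radio tag reader + thermal camera + hyperspectral sensor + barometric logger (255) but leaves 65 g idle.
Dropping radio tag reader and thermal camera frees 348 g; slotting in gimbal camera (398 g) lifts the total to 271 at 858 g.
Next best is radio tag reader + thermal camera + gimbal camera + UV sensor at 263 (863 g) — short by 8.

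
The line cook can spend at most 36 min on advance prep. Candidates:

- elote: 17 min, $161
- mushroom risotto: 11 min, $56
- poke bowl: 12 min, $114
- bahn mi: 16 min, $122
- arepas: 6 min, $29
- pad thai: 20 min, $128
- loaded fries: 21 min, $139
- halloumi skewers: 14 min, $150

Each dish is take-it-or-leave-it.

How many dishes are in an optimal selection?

2

The maximum profit within 36 min is 311.
One optimal bundle: elote + halloumi skewers (31 min).
Any selection reaching 311 contains exactly 2 dishes.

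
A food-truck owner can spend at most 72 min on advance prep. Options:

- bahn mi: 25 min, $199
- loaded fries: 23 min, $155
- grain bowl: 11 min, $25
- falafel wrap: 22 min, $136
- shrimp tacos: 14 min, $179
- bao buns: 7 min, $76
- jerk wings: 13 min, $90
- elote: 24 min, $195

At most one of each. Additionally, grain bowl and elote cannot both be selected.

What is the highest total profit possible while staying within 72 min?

Ranking by ratio (profit/min): shrimp tacos 12.79, bao buns 10.86, elote 8.12.
Bahn mi + shrimp tacos + bao buns + elote uses 70 of the 72 min and totals 649.
No other feasible combination exceeds 649.

649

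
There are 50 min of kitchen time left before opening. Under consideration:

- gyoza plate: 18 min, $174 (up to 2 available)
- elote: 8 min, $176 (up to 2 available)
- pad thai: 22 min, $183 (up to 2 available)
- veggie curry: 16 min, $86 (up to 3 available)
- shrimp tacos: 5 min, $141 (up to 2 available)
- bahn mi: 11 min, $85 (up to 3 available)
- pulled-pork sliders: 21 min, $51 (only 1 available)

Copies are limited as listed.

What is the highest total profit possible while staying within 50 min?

Ranking by ratio (profit/min): shrimp tacos 28.20, elote 22.00, gyoza plate 9.67.
A density-first pass picks gyoza plate + 2×elote + 2×shrimp tacos — 808 at 44 min.
Replace gyoza plate with pad thai: the trade gains 9 net, giving 817 at 48 min.
No other feasible combination exceeds 817.

817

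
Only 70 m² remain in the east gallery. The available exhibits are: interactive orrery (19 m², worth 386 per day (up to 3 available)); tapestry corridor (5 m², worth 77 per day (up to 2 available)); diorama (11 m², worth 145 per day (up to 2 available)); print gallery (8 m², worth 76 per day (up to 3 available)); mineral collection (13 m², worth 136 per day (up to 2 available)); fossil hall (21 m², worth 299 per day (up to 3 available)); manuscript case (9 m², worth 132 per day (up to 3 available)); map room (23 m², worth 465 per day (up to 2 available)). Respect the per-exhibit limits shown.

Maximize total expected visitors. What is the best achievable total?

1393

By expected visitors per m²: interactive orrery 20.32, map room 20.22, tapestry corridor 15.40, manuscript case 14.67 lead.
A density-first pass picks 3×interactive orrery + 2×tapestry corridor — 1312 at 67 m².
Replace 2×interactive orrery and tapestry corridor with 2×map room: the trade gains 81 net, giving 1393 at 70 m².
Nothing else within 70 m² beats 1393.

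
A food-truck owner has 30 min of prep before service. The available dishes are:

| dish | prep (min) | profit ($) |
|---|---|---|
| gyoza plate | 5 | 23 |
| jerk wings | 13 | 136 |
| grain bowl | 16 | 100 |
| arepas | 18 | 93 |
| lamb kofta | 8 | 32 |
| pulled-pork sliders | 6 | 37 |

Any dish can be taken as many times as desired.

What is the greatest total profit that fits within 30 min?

272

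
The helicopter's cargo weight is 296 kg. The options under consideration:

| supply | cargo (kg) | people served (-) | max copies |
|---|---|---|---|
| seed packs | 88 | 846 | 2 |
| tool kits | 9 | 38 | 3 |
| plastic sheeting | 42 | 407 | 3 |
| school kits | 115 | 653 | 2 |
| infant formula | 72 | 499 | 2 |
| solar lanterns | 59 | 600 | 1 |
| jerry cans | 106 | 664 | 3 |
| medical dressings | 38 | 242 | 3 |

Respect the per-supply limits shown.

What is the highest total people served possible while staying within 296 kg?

2775

By people served per kg: solar lanterns 10.17, plastic sheeting 9.69, seed packs 9.61 lead.
Taking the top-ratio supplies first gives seed packs + 2×tool kits + 3×plastic sheeting + solar lanterns for 2743 (291 kg).
Dropping 2×plastic sheeting frees 84 kg; slotting in seed packs (88 kg) lifts the total to 2775 at 295 kg.
The spare 1 kg is too small for any remaining supply, and no exchange beats 2775.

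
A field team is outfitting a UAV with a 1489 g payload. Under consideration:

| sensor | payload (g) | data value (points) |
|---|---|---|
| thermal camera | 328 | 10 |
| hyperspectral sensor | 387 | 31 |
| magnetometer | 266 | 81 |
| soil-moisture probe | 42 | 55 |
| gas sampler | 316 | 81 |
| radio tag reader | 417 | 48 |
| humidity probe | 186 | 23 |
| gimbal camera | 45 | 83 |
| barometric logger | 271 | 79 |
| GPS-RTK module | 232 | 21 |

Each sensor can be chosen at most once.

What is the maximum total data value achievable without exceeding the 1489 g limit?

427

Ranking by ratio (data value/g): gimbal camera 1.84, soil-moisture probe 1.31, magnetometer 0.30, barometric logger 0.29.
Filling by ratio: magnetometer + soil-moisture probe + gas sampler + humidity probe + gimbal camera + barometric logger + GPS-RTK module for 423, with 131 g left unused.
Dropping humidity probe and GPS-RTK module frees 418 g; slotting in radio tag reader (417 g) lifts the total to 427 at 1357 g.
The closest alternative, magnetometer + soil-moisture probe + gas sampler + humidity probe + gimbal camera + barometric logger + GPS-RTK module, reaches only 423.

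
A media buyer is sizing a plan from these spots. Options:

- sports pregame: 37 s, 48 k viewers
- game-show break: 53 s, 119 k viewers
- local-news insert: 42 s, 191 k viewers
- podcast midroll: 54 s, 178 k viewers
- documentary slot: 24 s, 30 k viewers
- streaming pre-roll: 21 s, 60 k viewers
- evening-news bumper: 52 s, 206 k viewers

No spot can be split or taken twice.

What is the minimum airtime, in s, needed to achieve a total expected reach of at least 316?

Minimise s subject to total expected reach ≥ 316.
Taking local-news insert + evening-news bumper gives 397 (≥ 316) for 94 s.
Below 94 s the best achievable stays under 316.

94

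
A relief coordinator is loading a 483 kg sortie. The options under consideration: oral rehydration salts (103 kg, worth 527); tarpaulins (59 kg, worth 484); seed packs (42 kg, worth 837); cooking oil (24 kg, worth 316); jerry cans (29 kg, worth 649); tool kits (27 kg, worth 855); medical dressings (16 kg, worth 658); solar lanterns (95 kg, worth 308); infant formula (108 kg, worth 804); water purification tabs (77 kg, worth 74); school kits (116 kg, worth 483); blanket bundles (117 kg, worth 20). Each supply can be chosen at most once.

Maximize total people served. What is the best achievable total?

5130

Best packing: oral rehydration salts + tarpaulins + seed packs + cooking oil + jerry cans + tool kits + medical dressings + infant formula — 408 kg, 5130 total.
Runner-up oral rehydration salts + seed packs + cooking oil + jerry cans + tool kits + medical dressings + infant formula + school kits tops out at 5129.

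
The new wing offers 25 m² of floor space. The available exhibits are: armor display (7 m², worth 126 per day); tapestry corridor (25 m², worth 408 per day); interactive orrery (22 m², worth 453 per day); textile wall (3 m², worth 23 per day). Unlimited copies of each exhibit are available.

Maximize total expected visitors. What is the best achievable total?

476

By expected visitors per m²: interactive orrery 20.59, armor display 18.00, tapestry corridor 16.32 lead.
Best packing: interactive orrery + textile wall — 25 m², 476 total.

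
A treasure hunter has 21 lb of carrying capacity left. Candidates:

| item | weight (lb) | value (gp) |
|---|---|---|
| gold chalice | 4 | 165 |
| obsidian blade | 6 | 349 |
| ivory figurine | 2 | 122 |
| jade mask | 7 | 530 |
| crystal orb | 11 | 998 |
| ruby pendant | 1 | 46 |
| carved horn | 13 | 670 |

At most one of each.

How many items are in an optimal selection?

The maximum value within 21 lb is 1696.
ivory figurine + jade mask + crystal orb + ruby pendant hits 1696 at 21 lb.
Every optimal selection uses 4 items.

4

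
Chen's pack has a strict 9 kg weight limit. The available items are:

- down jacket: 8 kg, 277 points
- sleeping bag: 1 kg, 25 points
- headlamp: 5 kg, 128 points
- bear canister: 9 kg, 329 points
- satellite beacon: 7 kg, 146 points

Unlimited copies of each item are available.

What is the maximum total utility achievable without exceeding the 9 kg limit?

329

The ratio ordering already packs tightly: bear canister, 9 kg, 329.
Every other selection either busts 9 kg or fails to beat 329.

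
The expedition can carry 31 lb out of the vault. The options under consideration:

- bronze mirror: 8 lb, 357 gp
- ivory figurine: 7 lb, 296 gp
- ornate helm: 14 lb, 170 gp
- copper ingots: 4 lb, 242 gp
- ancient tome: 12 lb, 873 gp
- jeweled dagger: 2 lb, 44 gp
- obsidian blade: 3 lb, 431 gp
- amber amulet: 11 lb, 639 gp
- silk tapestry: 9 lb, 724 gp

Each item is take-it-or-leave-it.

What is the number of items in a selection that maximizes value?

Optimal total is 2324.
ivory figurine + ancient tome + obsidian blade + silk tapestry hits 2324 at 31 lb.
Every optimal selection uses 4 items.

4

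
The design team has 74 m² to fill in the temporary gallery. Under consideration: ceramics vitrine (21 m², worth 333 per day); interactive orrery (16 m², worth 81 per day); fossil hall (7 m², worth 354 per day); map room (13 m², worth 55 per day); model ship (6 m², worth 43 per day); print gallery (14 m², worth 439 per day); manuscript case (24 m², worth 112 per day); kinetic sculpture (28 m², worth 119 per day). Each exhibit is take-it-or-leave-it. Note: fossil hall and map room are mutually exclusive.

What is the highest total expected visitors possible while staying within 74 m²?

1281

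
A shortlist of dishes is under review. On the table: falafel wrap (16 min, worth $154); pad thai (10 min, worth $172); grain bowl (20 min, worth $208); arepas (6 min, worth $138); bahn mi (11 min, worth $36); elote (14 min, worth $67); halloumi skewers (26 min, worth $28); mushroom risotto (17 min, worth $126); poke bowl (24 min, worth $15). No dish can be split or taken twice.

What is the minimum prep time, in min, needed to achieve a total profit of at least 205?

16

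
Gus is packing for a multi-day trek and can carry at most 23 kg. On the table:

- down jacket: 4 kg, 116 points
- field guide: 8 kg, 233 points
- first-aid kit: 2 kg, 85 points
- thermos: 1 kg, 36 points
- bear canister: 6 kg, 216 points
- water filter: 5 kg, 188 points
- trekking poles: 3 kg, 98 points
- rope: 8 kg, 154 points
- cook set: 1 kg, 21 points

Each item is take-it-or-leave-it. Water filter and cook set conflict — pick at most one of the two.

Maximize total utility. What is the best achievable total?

By utility per kg: first-aid kit 42.50, water filter 37.60, thermos 36.00, bear canister 36.00 lead.
Taking field guide + thermos + bear canister + water filter + trekking poles: 23 kg used, 771 in utility.
The closest alternative, field guide + first-aid kit + thermos + bear canister + water filter, reaches only 758.

771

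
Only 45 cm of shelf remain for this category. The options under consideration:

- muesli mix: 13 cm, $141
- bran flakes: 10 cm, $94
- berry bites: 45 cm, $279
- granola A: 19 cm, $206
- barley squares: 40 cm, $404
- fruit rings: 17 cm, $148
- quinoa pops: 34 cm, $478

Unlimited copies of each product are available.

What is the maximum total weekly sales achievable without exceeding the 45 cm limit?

Ranking by ratio (weekly sales/cm): quinoa pops 14.06, muesli mix 10.85, granola A 10.84, barley squares 10.10.
Bran flakes + quinoa pops uses 44 of the 45 cm and totals 572.
Every other selection either busts 45 cm or fails to beat 572.

572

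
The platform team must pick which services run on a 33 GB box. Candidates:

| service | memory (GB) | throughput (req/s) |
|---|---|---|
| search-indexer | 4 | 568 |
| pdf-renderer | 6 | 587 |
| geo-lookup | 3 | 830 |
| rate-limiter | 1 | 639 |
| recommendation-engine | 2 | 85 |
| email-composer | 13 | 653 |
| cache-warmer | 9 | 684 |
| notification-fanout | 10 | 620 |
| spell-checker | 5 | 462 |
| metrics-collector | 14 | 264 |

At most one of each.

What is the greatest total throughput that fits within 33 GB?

A density-first pass picks search-indexer + pdf-renderer + geo-lookup + rate-limiter + recommendation-engine + cache-warmer + spell-checker — 3855 at 30 GB.
Replace recommendation-engine and spell-checker with notification-fanout: the trade gains 73 net, giving 3928 at 33 GB.

3928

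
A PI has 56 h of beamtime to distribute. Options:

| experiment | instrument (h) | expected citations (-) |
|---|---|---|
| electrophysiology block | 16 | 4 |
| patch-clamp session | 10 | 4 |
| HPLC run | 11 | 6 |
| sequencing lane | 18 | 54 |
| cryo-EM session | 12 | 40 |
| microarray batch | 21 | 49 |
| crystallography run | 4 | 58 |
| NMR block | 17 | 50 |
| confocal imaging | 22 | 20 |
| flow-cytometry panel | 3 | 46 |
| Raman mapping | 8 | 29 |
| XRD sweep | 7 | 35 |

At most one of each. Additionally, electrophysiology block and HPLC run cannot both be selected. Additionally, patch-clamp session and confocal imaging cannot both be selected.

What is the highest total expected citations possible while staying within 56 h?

262

Density check — flow-cytometry panel 15.33, crystallography run 14.50, XRD sweep 5.00, Raman mapping 3.62 are the best per h.
Best packing: sequencing lane + cryo-EM session + crystallography run + flow-cytometry panel + Raman mapping + XRD sweep — 52 h, 262 total.
The spare 4 h is too small for any remaining experiment, and no feasible exchange beats 262.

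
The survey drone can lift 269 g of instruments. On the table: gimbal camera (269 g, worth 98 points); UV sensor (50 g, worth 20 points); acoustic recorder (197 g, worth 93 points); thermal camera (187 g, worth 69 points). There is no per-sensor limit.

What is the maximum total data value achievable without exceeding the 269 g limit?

UV sensor + acoustic recorder uses 247 of the 269 g and totals 113.

113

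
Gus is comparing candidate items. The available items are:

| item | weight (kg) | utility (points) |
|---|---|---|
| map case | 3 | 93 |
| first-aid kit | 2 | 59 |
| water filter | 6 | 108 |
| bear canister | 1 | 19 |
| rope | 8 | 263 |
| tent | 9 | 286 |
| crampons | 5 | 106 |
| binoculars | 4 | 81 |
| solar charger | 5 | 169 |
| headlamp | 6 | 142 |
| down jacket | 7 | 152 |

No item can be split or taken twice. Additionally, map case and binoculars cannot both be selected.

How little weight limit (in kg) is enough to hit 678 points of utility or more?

22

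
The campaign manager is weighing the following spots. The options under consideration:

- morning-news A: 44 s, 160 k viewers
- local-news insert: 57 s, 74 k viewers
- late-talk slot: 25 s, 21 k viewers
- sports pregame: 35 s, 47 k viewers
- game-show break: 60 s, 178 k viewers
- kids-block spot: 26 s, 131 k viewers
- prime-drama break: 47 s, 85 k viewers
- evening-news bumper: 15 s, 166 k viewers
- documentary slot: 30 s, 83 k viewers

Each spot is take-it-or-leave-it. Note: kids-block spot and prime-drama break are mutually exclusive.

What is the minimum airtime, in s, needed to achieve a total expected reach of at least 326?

59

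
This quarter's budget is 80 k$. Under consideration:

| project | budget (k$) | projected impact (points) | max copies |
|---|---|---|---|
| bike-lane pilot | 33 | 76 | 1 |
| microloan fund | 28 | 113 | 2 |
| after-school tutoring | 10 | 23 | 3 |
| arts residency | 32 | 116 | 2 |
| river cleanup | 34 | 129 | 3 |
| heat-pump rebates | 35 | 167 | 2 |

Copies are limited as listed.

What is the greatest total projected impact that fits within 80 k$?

Ranking by ratio (projected impact/k$): heat-pump rebates 4.77, microloan fund 4.04, river cleanup 3.79.
Best packing: after-school tutoring + 2×heat-pump rebates — 80 k$, 357 total.

357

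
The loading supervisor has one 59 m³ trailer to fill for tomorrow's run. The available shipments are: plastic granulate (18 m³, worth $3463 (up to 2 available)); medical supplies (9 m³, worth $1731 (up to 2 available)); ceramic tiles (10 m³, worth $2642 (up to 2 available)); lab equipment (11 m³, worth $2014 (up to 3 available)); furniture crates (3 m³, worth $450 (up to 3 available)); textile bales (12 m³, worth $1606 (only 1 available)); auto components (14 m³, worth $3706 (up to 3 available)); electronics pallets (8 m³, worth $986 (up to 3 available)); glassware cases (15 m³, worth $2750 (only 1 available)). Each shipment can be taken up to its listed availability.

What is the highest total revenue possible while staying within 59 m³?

14710

Filling by ratio: ceramic tiles + 2×furniture crates + 3×auto components for 14660, with 1 m³ left unused.
Dropping 2×furniture crates and auto components frees 20 m³; slotting in ceramic tiles + lab equipment (21 m³) lifts the total to 14710 at 59 m³.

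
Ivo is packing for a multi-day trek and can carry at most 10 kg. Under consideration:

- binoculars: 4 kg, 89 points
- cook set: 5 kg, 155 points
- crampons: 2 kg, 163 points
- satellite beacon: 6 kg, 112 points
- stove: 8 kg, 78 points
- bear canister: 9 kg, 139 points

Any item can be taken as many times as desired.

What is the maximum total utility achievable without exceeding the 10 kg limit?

5×crampons uses 10 of the 10 kg and totals 815.
Nothing else within 10 kg beats 815.

815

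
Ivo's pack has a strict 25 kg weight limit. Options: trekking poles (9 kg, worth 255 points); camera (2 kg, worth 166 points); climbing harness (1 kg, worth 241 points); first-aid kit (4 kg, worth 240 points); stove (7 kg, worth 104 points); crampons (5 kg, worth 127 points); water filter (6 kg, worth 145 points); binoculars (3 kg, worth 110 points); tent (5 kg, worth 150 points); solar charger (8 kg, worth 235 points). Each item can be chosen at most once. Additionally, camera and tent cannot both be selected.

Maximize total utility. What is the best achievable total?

1157

Ranking by ratio (utility/kg): climbing harness 241.00, camera 83.00, first-aid kit 60.00, binoculars 36.67.
Taking trekking poles + camera + climbing harness + first-aid kit + water filter + binoculars: 25 kg used, 1157 in utility.
Runner-up trekking poles + camera + climbing harness + first-aid kit + crampons + binoculars tops out at 1139.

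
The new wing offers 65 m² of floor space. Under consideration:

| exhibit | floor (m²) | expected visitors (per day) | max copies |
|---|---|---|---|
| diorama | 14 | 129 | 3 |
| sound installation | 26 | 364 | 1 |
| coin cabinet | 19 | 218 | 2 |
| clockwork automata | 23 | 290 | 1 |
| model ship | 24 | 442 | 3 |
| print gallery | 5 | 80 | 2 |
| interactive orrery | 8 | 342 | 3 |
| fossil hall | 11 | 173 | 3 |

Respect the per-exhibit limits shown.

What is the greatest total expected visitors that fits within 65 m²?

1721

Density check — interactive orrery 42.75, model ship 18.42, print gallery 16.00, fossil hall 15.73 are the best per m².
Taking the top-ratio exhibits first gives model ship + 2×print gallery + 3×interactive orrery for 1628 (58 m²).
Dropping print gallery frees 5 m²; slotting in fossil hall (11 m²) lifts the total to 1721 at 64 m².
That's the maximum — no swap from here does better than 1721.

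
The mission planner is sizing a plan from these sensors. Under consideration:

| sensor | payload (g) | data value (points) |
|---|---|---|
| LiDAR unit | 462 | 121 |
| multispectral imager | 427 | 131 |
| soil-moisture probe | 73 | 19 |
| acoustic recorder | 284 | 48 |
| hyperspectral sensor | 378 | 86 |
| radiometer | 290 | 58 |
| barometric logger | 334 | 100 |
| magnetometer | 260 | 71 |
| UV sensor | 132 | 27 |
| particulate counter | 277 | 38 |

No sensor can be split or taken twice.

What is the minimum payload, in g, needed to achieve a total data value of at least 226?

761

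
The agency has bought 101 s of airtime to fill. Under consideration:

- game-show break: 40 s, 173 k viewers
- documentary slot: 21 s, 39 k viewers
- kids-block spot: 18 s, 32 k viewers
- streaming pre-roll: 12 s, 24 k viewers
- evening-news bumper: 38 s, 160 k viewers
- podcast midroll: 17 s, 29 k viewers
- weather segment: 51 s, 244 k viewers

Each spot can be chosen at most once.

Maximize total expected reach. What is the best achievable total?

428

Ranking by ratio (expected reach/s): weather segment 4.78, game-show break 4.33, evening-news bumper 4.21, streaming pre-roll 2.00.
A density-first pass picks game-show break + weather segment — 417 at 91 s.
Dropping game-show break frees 40 s; slotting in streaming pre-roll + evening-news bumper (50 s) lifts the total to 428 at 101 s.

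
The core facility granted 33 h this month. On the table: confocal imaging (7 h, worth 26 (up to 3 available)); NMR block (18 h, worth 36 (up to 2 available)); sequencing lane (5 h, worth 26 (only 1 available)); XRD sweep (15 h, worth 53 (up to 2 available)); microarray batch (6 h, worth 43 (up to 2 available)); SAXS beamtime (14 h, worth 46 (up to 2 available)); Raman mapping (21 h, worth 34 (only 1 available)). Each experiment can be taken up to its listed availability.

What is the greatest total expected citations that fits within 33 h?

A density-first pass picks 2×confocal imaging + sequencing lane + 2×microarray batch — 164 at 31 h.
Dropping 2×confocal imaging frees 14 h; slotting in XRD sweep (15 h) lifts the total to 165 at 32 h.
That's the maximum — no swap from here does better than 165.

165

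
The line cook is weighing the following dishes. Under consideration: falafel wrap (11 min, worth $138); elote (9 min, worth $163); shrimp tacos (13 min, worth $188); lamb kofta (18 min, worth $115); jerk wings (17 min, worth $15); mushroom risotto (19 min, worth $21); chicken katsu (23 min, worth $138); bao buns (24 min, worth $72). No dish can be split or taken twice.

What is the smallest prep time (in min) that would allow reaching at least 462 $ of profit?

Need the lightest bundle worth ≥ 462.
falafel wrap + elote + shrimp tacos: 489 profit at 33 min.
Any bundle with less than 33 min falls short of 462.

33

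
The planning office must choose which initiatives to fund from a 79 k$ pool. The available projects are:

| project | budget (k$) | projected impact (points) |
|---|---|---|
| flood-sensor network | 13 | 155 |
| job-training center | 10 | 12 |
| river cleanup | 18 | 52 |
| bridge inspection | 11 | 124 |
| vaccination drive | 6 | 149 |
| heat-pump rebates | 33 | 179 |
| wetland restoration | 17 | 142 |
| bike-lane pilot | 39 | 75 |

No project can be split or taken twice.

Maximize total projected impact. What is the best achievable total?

Density check — vaccination drive 24.83, flood-sensor network 11.92, bridge inspection 11.27, wetland restoration 8.35 are the best per k$.
The ratio heuristic lands on flood-sensor network + job-training center + river cleanup + bridge inspection + vaccination drive + wetland restoration (634) but leaves 4 k$ idle.
Replace river cleanup and bridge inspection with heat-pump rebates: the trade gains 3 net, giving 637 at 79 k$.
Runner-up flood-sensor network + job-training center + river cleanup + bridge inspection + vaccination drive + wetland restoration tops out at 634.

637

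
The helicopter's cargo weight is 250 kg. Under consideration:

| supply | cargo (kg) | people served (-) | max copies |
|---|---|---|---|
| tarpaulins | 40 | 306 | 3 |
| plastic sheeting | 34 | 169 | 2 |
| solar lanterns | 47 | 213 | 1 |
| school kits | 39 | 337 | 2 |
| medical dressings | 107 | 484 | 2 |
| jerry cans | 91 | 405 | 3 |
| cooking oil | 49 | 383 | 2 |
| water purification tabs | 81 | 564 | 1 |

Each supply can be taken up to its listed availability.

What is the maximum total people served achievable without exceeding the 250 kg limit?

Density check — school kits 8.64, cooking oil 7.82, tarpaulins 7.65 are the best per kg.
Taking the top-ratio supplies first gives tarpaulins + plastic sheeting + 2×school kits + 2×cooking oil for 1915 (250 kg).
Dropping plastic sheeting and cooking oil frees 83 kg; slotting in 2×tarpaulins (80 kg) lifts the total to 1975 at 247 kg.

1975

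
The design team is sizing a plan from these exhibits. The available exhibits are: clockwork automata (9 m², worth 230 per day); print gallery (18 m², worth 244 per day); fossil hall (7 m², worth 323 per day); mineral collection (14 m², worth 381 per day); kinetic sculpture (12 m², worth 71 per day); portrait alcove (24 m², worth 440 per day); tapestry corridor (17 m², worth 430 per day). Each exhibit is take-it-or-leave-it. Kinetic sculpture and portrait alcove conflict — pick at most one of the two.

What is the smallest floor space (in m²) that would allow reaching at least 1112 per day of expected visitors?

38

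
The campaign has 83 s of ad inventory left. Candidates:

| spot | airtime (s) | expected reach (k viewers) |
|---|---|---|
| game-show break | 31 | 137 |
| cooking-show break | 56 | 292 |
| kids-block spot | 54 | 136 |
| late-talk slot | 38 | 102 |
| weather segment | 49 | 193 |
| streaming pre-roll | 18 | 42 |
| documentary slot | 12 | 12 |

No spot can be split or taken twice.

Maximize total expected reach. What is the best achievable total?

334

Best packing: cooking-show break + streaming pre-roll — 74 s, 334 total.
That's the maximum — no swap from here does better than 334.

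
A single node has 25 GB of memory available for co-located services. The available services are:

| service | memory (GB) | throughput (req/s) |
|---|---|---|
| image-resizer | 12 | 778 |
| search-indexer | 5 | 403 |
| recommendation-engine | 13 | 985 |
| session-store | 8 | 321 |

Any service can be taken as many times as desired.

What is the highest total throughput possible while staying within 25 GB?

The ratio ordering already packs tightly: 5×search-indexer, 25 GB, 2015.
That's the maximum — no swap from here does better than 2015.

2015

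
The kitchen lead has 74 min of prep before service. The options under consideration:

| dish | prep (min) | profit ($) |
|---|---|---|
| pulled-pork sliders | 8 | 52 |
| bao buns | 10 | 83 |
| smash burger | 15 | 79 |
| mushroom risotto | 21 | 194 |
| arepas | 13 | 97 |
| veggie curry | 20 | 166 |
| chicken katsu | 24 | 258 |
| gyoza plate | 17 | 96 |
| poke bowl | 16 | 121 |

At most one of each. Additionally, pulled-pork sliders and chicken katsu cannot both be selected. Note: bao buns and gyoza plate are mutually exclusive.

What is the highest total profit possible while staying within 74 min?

670

Filling by ratio: bao buns + mushroom risotto + chicken katsu + poke bowl for 656, with 3 min left unused.
Replace bao buns with arepas: the trade gains 14 net, giving 670 at 74 min.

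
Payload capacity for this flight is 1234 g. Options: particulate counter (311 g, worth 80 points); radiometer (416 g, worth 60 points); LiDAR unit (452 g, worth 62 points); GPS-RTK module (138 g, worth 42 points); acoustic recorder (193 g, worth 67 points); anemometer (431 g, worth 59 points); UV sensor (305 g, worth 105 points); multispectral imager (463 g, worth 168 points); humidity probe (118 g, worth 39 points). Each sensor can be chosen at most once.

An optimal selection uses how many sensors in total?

Best achievable data value is 421.
For example GPS-RTK module + acoustic recorder + UV sensor + multispectral imager + humidity probe achieves it, using 1217 g.
All optima have 5 sensors.

5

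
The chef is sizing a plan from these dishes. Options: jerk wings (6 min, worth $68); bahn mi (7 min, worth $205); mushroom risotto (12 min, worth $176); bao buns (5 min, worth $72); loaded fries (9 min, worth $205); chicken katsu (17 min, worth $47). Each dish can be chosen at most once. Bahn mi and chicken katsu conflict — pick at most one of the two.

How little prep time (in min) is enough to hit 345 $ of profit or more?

16

Need the lightest bundle worth ≥ 345.
bahn mi + loaded fries reaches 410 using 16 min.
Any bundle with less than 16 min falls short of 345.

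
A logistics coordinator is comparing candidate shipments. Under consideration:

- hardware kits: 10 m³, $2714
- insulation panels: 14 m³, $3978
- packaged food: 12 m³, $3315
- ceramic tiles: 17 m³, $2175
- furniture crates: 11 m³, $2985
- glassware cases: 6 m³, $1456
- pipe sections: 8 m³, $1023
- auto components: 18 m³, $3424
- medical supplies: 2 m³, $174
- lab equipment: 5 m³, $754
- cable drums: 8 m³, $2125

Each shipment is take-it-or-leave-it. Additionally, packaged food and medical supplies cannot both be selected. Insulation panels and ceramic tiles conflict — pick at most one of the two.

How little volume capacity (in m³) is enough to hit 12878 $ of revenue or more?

Look for the lowest-volume combination reaching 12878.
Taking hardware kits + insulation panels + packaged food + furniture crates gives 12992 (≥ 12878) for 47 m³.
Below 47 m³ the best achievable stays under 12878.

47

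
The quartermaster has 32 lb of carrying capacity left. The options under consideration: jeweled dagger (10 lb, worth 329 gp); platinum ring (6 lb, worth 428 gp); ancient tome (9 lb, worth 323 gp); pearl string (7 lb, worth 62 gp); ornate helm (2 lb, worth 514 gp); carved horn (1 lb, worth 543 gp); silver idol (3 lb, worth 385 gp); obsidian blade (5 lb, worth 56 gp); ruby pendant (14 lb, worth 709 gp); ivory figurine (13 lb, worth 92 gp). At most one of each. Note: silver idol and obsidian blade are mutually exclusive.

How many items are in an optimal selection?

5

Optimal total is 2579.
For example platinum ring + ornate helm + carved horn + silver idol + ruby pendant achieves it, using 26 lb.
All optima have 5 items.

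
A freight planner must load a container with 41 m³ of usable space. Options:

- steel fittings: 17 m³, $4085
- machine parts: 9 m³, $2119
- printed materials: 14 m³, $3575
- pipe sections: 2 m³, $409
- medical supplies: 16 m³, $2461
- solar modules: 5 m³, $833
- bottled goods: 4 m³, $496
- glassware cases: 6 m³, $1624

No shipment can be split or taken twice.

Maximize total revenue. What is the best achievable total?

9780

Greedy by ratio would take steel fittings + printed materials + pipe sections + glassware cases: 39 m³ used, total 9693.
The 2 m³ tied up in pipe sections is better spent on bottled goods — total rises to 9780 (41 m³).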